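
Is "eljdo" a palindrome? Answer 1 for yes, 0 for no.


Input: eljdo
Reversed: odjle
  Compare pos 0 ('e') with pos 4 ('o'): MISMATCH
  Compare pos 1 ('l') with pos 3 ('d'): MISMATCH
Result: not a palindrome

0


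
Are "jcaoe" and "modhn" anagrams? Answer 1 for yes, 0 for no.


Strings: "jcaoe", "modhn"
Sorted first:  acejo
Sorted second: dhmno
Differ at position 0: 'a' vs 'd' => not anagrams

0


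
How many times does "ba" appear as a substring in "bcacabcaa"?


Searching for "ba" in "bcacabcaa"
Scanning each position:
  Position 0: "bc" => no
  Position 1: "ca" => no
  Position 2: "ac" => no
  Position 3: "ca" => no
  Position 4: "ab" => no
  Position 5: "bc" => no
  Position 6: "ca" => no
  Position 7: "aa" => no
Total occurrences: 0

0


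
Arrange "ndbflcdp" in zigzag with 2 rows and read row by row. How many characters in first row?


Zigzag "ndbflcdp" into 2 rows:
Placing characters:
  'n' => row 0
  'd' => row 1
  'b' => row 0
  'f' => row 1
  'l' => row 0
  'c' => row 1
  'd' => row 0
  'p' => row 1
Rows:
  Row 0: "nbld"
  Row 1: "dfcp"
First row length: 4

4


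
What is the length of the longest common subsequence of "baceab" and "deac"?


LCS of "baceab" and "deac"
DP table:
           d    e    a    c
      0    0    0    0    0
  b   0    0    0    0    0
  a   0    0    0    1    1
  c   0    0    0    1    2
  e   0    0    1    1    2
  a   0    0    1    2    2
  b   0    0    1    2    2
LCS length = dp[6][4] = 2

2


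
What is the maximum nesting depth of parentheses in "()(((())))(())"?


Input: "()(((())))(())"
Tracking depth:
  Position 0 '(': depth becomes 1
  Position 1 ')': depth becomes 0
  Position 2 '(': depth becomes 1
  Position 3 '(': depth becomes 2
  Position 4 '(': depth becomes 3
  Position 5 '(': depth becomes 4
  Position 6 ')': depth becomes 3
  Position 7 ')': depth becomes 2
  Position 8 ')': depth becomes 1
  Position 9 ')': depth becomes 0
  Position 10 '(': depth becomes 1
  Position 11 '(': depth becomes 2
  Position 12 ')': depth becomes 1
  Position 13 ')': depth becomes 0
Maximum depth reached: 4

4


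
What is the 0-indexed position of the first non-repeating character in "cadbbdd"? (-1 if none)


Input: cadbbdd
Character frequencies:
  'a': 1
  'b': 2
  'c': 1
  'd': 3
Scanning left to right for freq == 1:
  Position 0 ('c'): unique! => answer = 0

0


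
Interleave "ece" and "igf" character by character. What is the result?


Interleaving "ece" and "igf":
  Position 0: 'e' from first, 'i' from second => "ei"
  Position 1: 'c' from first, 'g' from second => "cg"
  Position 2: 'e' from first, 'f' from second => "ef"
Result: eicgef

eicgef


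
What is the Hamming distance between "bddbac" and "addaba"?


Comparing "bddbac" and "addaba" position by position:
  Position 0: 'b' vs 'a' => differ
  Position 1: 'd' vs 'd' => same
  Position 2: 'd' vs 'd' => same
  Position 3: 'b' vs 'a' => differ
  Position 4: 'a' vs 'b' => differ
  Position 5: 'c' vs 'a' => differ
Total differences (Hamming distance): 4

4


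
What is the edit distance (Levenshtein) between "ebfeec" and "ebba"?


Computing edit distance: "ebfeec" -> "ebba"
DP table:
           e    b    b    a
      0    1    2    3    4
  e   1    0    1    2    3
  b   2    1    0    1    2
  f   3    2    1    1    2
  e   4    3    2    2    2
  e   5    4    3    3    3
  c   6    5    4    4    4
Edit distance = dp[6][4] = 4

4


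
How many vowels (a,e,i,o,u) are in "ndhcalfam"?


Input: ndhcalfam
Checking each character:
  'n' at position 0: consonant
  'd' at position 1: consonant
  'h' at position 2: consonant
  'c' at position 3: consonant
  'a' at position 4: vowel (running total: 1)
  'l' at position 5: consonant
  'f' at position 6: consonant
  'a' at position 7: vowel (running total: 2)
  'm' at position 8: consonant
Total vowels: 2

2


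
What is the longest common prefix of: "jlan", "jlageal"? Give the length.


Words: jlan, jlageal
  Position 0: all 'j' => match
  Position 1: all 'l' => match
  Position 2: all 'a' => match
  Position 3: ('n', 'g') => mismatch, stop
LCP = "jla" (length 3)

3


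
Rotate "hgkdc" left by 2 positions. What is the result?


Input: "hgkdc", rotate left by 2
First 2 characters: "hg"
Remaining characters: "kdc"
Concatenate remaining + first: "kdc" + "hg" = "kdchg"

kdchg


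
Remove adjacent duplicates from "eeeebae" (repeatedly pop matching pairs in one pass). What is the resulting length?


Input: eeeebae
Stack-based adjacent duplicate removal:
  Read 'e': push. Stack: e
  Read 'e': matches stack top 'e' => pop. Stack: (empty)
  Read 'e': push. Stack: e
  Read 'e': matches stack top 'e' => pop. Stack: (empty)
  Read 'b': push. Stack: b
  Read 'a': push. Stack: ba
  Read 'e': push. Stack: bae
Final stack: "bae" (length 3)

3


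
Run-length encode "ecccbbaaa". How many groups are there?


Input: ecccbbaaa
Scanning for consecutive runs:
  Group 1: 'e' x 1 (positions 0-0)
  Group 2: 'c' x 3 (positions 1-3)
  Group 3: 'b' x 2 (positions 4-5)
  Group 4: 'a' x 3 (positions 6-8)
Total groups: 4

4


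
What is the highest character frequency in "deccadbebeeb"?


Input: deccadbebeeb
Character counts:
  'a': 1
  'b': 3
  'c': 2
  'd': 2
  'e': 4
Maximum frequency: 4

4


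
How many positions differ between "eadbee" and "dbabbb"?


Comparing "eadbee" and "dbabbb" position by position:
  Position 0: 'e' vs 'd' => DIFFER
  Position 1: 'a' vs 'b' => DIFFER
  Position 2: 'd' vs 'a' => DIFFER
  Position 3: 'b' vs 'b' => same
  Position 4: 'e' vs 'b' => DIFFER
  Position 5: 'e' vs 'b' => DIFFER
Positions that differ: 5

5


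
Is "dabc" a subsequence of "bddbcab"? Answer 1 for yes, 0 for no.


Check if "dabc" is a subsequence of "bddbcab"
Greedy scan:
  Position 0 ('b'): no match needed
  Position 1 ('d'): matches sub[0] = 'd'
  Position 2 ('d'): no match needed
  Position 3 ('b'): no match needed
  Position 4 ('c'): no match needed
  Position 5 ('a'): matches sub[1] = 'a'
  Position 6 ('b'): matches sub[2] = 'b'
Only matched 3/4 characters => not a subsequence

0


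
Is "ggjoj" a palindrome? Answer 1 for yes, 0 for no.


Input: ggjoj
Reversed: jojgg
  Compare pos 0 ('g') with pos 4 ('j'): MISMATCH
  Compare pos 1 ('g') with pos 3 ('o'): MISMATCH
Result: not a palindrome

0


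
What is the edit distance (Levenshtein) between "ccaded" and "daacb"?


Computing edit distance: "ccaded" -> "daacb"
DP table:
           d    a    a    c    b
      0    1    2    3    4    5
  c   1    1    2    3    3    4
  c   2    2    2    3    3    4
  a   3    3    2    2    3    4
  d   4    3    3    3    3    4
  e   5    4    4    4    4    4
  d   6    5    5    5    5    5
Edit distance = dp[6][5] = 5

5


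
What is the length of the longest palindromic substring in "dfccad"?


Input: "dfccad"
Checking substrings for palindromes:
  [2:4] "cc" (len 2) => palindrome
Longest palindromic substring: "cc" with length 2

2


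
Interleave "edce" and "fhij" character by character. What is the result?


Interleaving "edce" and "fhij":
  Position 0: 'e' from first, 'f' from second => "ef"
  Position 1: 'd' from first, 'h' from second => "dh"
  Position 2: 'c' from first, 'i' from second => "ci"
  Position 3: 'e' from first, 'j' from second => "ej"
Result: efdhciej

efdhciej


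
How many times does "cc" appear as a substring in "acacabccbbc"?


Searching for "cc" in "acacabccbbc"
Scanning each position:
  Position 0: "ac" => no
  Position 1: "ca" => no
  Position 2: "ac" => no
  Position 3: "ca" => no
  Position 4: "ab" => no
  Position 5: "bc" => no
  Position 6: "cc" => MATCH
  Position 7: "cb" => no
  Position 8: "bb" => no
  Position 9: "bc" => no
Total occurrences: 1

1


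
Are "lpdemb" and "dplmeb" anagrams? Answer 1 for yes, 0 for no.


Strings: "lpdemb", "dplmeb"
Sorted first:  bdelmp
Sorted second: bdelmp
Sorted forms match => anagrams

1


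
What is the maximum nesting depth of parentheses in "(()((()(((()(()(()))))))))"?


Input: "(()((()(((()(()(()))))))))"
Tracking depth:
  Position 0 '(': depth becomes 1
  Position 1 '(': depth becomes 2
  Position 2 ')': depth becomes 1
  Position 3 '(': depth becomes 2
  Position 4 '(': depth becomes 3
  Position 5 '(': depth becomes 4
  Position 6 ')': depth becomes 3
  Position 7 '(': depth becomes 4
  Position 8 '(': depth becomes 5
  Position 9 '(': depth becomes 6
  Position 10 '(': depth becomes 7
  Position 11 ')': depth becomes 6
  Position 12 '(': depth becomes 7
  Position 13 '(': depth becomes 8
  Position 14 ')': depth becomes 7
  Position 15 '(': depth becomes 8
  Position 16 '(': depth becomes 9
  Position 17 ')': depth becomes 8
  Position 18 ')': depth becomes 7
  Position 19 ')': depth becomes 6
  Position 20 ')': depth becomes 5
  Position 21 ')': depth becomes 4
  Position 22 ')': depth becomes 3
  Position 23 ')': depth becomes 2
  Position 24 ')': depth becomes 1
  Position 25 ')': depth becomes 0
Maximum depth reached: 9

9


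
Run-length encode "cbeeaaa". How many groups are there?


Input: cbeeaaa
Scanning for consecutive runs:
  Group 1: 'c' x 1 (positions 0-0)
  Group 2: 'b' x 1 (positions 1-1)
  Group 3: 'e' x 2 (positions 2-3)
  Group 4: 'a' x 3 (positions 4-6)
Total groups: 4

4


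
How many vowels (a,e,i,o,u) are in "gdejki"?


Input: gdejki
Checking each character:
  'g' at position 0: consonant
  'd' at position 1: consonant
  'e' at position 2: vowel (running total: 1)
  'j' at position 3: consonant
  'k' at position 4: consonant
  'i' at position 5: vowel (running total: 2)
Total vowels: 2

2


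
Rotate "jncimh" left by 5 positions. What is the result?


Input: "jncimh", rotate left by 5
First 5 characters: "jncim"
Remaining characters: "h"
Concatenate remaining + first: "h" + "jncim" = "hjncim"

hjncim


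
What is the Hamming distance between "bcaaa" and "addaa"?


Comparing "bcaaa" and "addaa" position by position:
  Position 0: 'b' vs 'a' => differ
  Position 1: 'c' vs 'd' => differ
  Position 2: 'a' vs 'd' => differ
  Position 3: 'a' vs 'a' => same
  Position 4: 'a' vs 'a' => same
Total differences (Hamming distance): 3

3


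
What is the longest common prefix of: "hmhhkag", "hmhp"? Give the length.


Words: hmhhkag, hmhp
  Position 0: all 'h' => match
  Position 1: all 'm' => match
  Position 2: all 'h' => match
  Position 3: ('h', 'p') => mismatch, stop
LCP = "hmh" (length 3)

3


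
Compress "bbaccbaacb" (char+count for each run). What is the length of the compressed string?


Input: bbaccbaacb
Runs:
  'b' x 2 => "b2"
  'a' x 1 => "a1"
  'c' x 2 => "c2"
  'b' x 1 => "b1"
  'a' x 2 => "a2"
  'c' x 1 => "c1"
  'b' x 1 => "b1"
Compressed: "b2a1c2b1a2c1b1"
Compressed length: 14

14


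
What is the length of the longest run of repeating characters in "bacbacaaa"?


Input: "bacbacaaa"
Scanning for longest run:
  Position 1 ('a'): new char, reset run to 1
  Position 2 ('c'): new char, reset run to 1
  Position 3 ('b'): new char, reset run to 1
  Position 4 ('a'): new char, reset run to 1
  Position 5 ('c'): new char, reset run to 1
  Position 6 ('a'): new char, reset run to 1
  Position 7 ('a'): continues run of 'a', length=2
  Position 8 ('a'): continues run of 'a', length=3
Longest run: 'a' with length 3

3


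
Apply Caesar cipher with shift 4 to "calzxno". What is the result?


Caesar cipher: shift "calzxno" by 4
  'c' (pos 2) + 4 = pos 6 = 'g'
  'a' (pos 0) + 4 = pos 4 = 'e'
  'l' (pos 11) + 4 = pos 15 = 'p'
  'z' (pos 25) + 4 = pos 3 = 'd'
  'x' (pos 23) + 4 = pos 1 = 'b'
  'n' (pos 13) + 4 = pos 17 = 'r'
  'o' (pos 14) + 4 = pos 18 = 's'
Result: gepdbrs

gepdbrs


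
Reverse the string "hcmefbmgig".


Input: hcmefbmgig
Reading characters right to left:
  Position 9: 'g'
  Position 8: 'i'
  Position 7: 'g'
  Position 6: 'm'
  Position 5: 'b'
  Position 4: 'f'
  Position 3: 'e'
  Position 2: 'm'
  Position 1: 'c'
  Position 0: 'h'
Reversed: gigmbfemch

gigmbfemch


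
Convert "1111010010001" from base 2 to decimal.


Input: "1111010010001" in base 2
Positional expansion:
  Digit '1' (value 1) x 2^12 = 4096
  Digit '1' (value 1) x 2^11 = 2048
  Digit '1' (value 1) x 2^10 = 1024
  Digit '1' (value 1) x 2^9 = 512
  Digit '0' (value 0) x 2^8 = 0
  Digit '1' (value 1) x 2^7 = 128
  Digit '0' (value 0) x 2^6 = 0
  Digit '0' (value 0) x 2^5 = 0
  Digit '1' (value 1) x 2^4 = 16
  Digit '0' (value 0) x 2^3 = 0
  Digit '0' (value 0) x 2^2 = 0
  Digit '0' (value 0) x 2^1 = 0
  Digit '1' (value 1) x 2^0 = 1
Sum = 7825

7825


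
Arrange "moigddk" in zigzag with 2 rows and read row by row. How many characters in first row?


Zigzag "moigddk" into 2 rows:
Placing characters:
  'm' => row 0
  'o' => row 1
  'i' => row 0
  'g' => row 1
  'd' => row 0
  'd' => row 1
  'k' => row 0
Rows:
  Row 0: "midk"
  Row 1: "ogd"
First row length: 4

4


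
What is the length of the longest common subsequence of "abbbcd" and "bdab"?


LCS of "abbbcd" and "bdab"
DP table:
           b    d    a    b
      0    0    0    0    0
  a   0    0    0    1    1
  b   0    1    1    1    2
  b   0    1    1    1    2
  b   0    1    1    1    2
  c   0    1    1    1    2
  d   0    1    2    2    2
LCS length = dp[6][4] = 2

2


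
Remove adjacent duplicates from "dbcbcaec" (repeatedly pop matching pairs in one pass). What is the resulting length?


Input: dbcbcaec
Stack-based adjacent duplicate removal:
  Read 'd': push. Stack: d
  Read 'b': push. Stack: db
  Read 'c': push. Stack: dbc
  Read 'b': push. Stack: dbcb
  Read 'c': push. Stack: dbcbc
  Read 'a': push. Stack: dbcbca
  Read 'e': push. Stack: dbcbcae
  Read 'c': push. Stack: dbcbcaec
Final stack: "dbcbcaec" (length 8)

8


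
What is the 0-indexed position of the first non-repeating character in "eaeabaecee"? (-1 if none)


Input: eaeabaecee
Character frequencies:
  'a': 3
  'b': 1
  'c': 1
  'e': 5
Scanning left to right for freq == 1:
  Position 0 ('e'): freq=5, skip
  Position 1 ('a'): freq=3, skip
  Position 2 ('e'): freq=5, skip
  Position 3 ('a'): freq=3, skip
  Position 4 ('b'): unique! => answer = 4

4


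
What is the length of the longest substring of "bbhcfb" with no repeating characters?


Input: "bbhcfb"
Sliding window (track last position of each char):
  Position 0 ('b'): window [0,0] length 1 -- new best
  Position 1 ('b'): repeat (last at 0), move window start to 1
  Position 1 ('b'): window [1,1] length 1
  Position 2 ('h'): window [1,2] length 2 -- new best
  Position 3 ('c'): window [1,3] length 3 -- new best
  Position 4 ('f'): window [1,4] length 4 -- new best
  Position 5 ('b'): repeat (last at 1), move window start to 2
  Position 5 ('b'): window [2,5] length 4
Longest substring with no repeats: "bhcf" with length 4

4


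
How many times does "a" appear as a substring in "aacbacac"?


Searching for "a" in "aacbacac"
Scanning each position:
  Position 0: "a" => MATCH
  Position 1: "a" => MATCH
  Position 2: "c" => no
  Position 3: "b" => no
  Position 4: "a" => MATCH
  Position 5: "c" => no
  Position 6: "a" => MATCH
  Position 7: "c" => no
Total occurrences: 4

4


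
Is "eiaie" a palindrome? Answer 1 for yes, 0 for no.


Input: eiaie
Reversed: eiaie
  Compare pos 0 ('e') with pos 4 ('e'): match
  Compare pos 1 ('i') with pos 3 ('i'): match
Result: palindrome

1


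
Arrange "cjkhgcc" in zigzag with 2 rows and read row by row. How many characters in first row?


Zigzag "cjkhgcc" into 2 rows:
Placing characters:
  'c' => row 0
  'j' => row 1
  'k' => row 0
  'h' => row 1
  'g' => row 0
  'c' => row 1
  'c' => row 0
Rows:
  Row 0: "ckgc"
  Row 1: "jhc"
First row length: 4

4


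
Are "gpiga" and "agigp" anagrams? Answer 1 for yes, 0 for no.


Strings: "gpiga", "agigp"
Sorted first:  aggip
Sorted second: aggip
Sorted forms match => anagrams

1


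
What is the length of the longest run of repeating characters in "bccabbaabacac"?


Input: "bccabbaabacac"
Scanning for longest run:
  Position 1 ('c'): new char, reset run to 1
  Position 2 ('c'): continues run of 'c', length=2
  Position 3 ('a'): new char, reset run to 1
  Position 4 ('b'): new char, reset run to 1
  Position 5 ('b'): continues run of 'b', length=2
  Position 6 ('a'): new char, reset run to 1
  Position 7 ('a'): continues run of 'a', length=2
  Position 8 ('b'): new char, reset run to 1
  Position 9 ('a'): new char, reset run to 1
  Position 10 ('c'): new char, reset run to 1
  Position 11 ('a'): new char, reset run to 1
  Position 12 ('c'): new char, reset run to 1
Longest run: 'c' with length 2

2


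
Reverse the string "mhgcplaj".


Input: mhgcplaj
Reading characters right to left:
  Position 7: 'j'
  Position 6: 'a'
  Position 5: 'l'
  Position 4: 'p'
  Position 3: 'c'
  Position 2: 'g'
  Position 1: 'h'
  Position 0: 'm'
Reversed: jalpcghm

jalpcghm


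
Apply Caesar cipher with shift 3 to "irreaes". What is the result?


Caesar cipher: shift "irreaes" by 3
  'i' (pos 8) + 3 = pos 11 = 'l'
  'r' (pos 17) + 3 = pos 20 = 'u'
  'r' (pos 17) + 3 = pos 20 = 'u'
  'e' (pos 4) + 3 = pos 7 = 'h'
  'a' (pos 0) + 3 = pos 3 = 'd'
  'e' (pos 4) + 3 = pos 7 = 'h'
  's' (pos 18) + 3 = pos 21 = 'v'
Result: luuhdhv

luuhdhv


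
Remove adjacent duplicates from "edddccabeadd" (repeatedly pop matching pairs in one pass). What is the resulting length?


Input: edddccabeadd
Stack-based adjacent duplicate removal:
  Read 'e': push. Stack: e
  Read 'd': push. Stack: ed
  Read 'd': matches stack top 'd' => pop. Stack: e
  Read 'd': push. Stack: ed
  Read 'c': push. Stack: edc
  Read 'c': matches stack top 'c' => pop. Stack: ed
  Read 'a': push. Stack: eda
  Read 'b': push. Stack: edab
  Read 'e': push. Stack: edabe
  Read 'a': push. Stack: edabea
  Read 'd': push. Stack: edabead
  Read 'd': matches stack top 'd' => pop. Stack: edabea
Final stack: "edabea" (length 6)

6


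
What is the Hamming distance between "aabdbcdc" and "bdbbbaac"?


Comparing "aabdbcdc" and "bdbbbaac" position by position:
  Position 0: 'a' vs 'b' => differ
  Position 1: 'a' vs 'd' => differ
  Position 2: 'b' vs 'b' => same
  Position 3: 'd' vs 'b' => differ
  Position 4: 'b' vs 'b' => same
  Position 5: 'c' vs 'a' => differ
  Position 6: 'd' vs 'a' => differ
  Position 7: 'c' vs 'c' => same
Total differences (Hamming distance): 5

5


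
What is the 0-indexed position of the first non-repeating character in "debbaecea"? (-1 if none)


Input: debbaecea
Character frequencies:
  'a': 2
  'b': 2
  'c': 1
  'd': 1
  'e': 3
Scanning left to right for freq == 1:
  Position 0 ('d'): unique! => answer = 0

0


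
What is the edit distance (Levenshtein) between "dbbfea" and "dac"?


Computing edit distance: "dbbfea" -> "dac"
DP table:
           d    a    c
      0    1    2    3
  d   1    0    1    2
  b   2    1    1    2
  b   3    2    2    2
  f   4    3    3    3
  e   5    4    4    4
  a   6    5    4    5
Edit distance = dp[6][3] = 5

5


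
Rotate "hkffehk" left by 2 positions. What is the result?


Input: "hkffehk", rotate left by 2
First 2 characters: "hk"
Remaining characters: "ffehk"
Concatenate remaining + first: "ffehk" + "hk" = "ffehkhk"

ffehkhk


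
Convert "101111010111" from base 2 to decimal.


Input: "101111010111" in base 2
Positional expansion:
  Digit '1' (value 1) x 2^11 = 2048
  Digit '0' (value 0) x 2^10 = 0
  Digit '1' (value 1) x 2^9 = 512
  Digit '1' (value 1) x 2^8 = 256
  Digit '1' (value 1) x 2^7 = 128
  Digit '1' (value 1) x 2^6 = 64
  Digit '0' (value 0) x 2^5 = 0
  Digit '1' (value 1) x 2^4 = 16
  Digit '0' (value 0) x 2^3 = 0
  Digit '1' (value 1) x 2^2 = 4
  Digit '1' (value 1) x 2^1 = 2
  Digit '1' (value 1) x 2^0 = 1
Sum = 3031

3031


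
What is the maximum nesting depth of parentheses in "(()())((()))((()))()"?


Input: "(()())((()))((()))()"
Tracking depth:
  Position 0 '(': depth becomes 1
  Position 1 '(': depth becomes 2
  Position 2 ')': depth becomes 1
  Position 3 '(': depth becomes 2
  Position 4 ')': depth becomes 1
  Position 5 ')': depth becomes 0
  Position 6 '(': depth becomes 1
  Position 7 '(': depth becomes 2
  Position 8 '(': depth becomes 3
  Position 9 ')': depth becomes 2
  Position 10 ')': depth becomes 1
  Position 11 ')': depth becomes 0
  Position 12 '(': depth becomes 1
  Position 13 '(': depth becomes 2
  Position 14 '(': depth becomes 3
  Position 15 ')': depth becomes 2
  Position 16 ')': depth becomes 1
  Position 17 ')': depth becomes 0
  Position 18 '(': depth becomes 1
  Position 19 ')': depth becomes 0
Maximum depth reached: 3

3


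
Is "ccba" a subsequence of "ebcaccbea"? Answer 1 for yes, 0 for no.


Check if "ccba" is a subsequence of "ebcaccbea"
Greedy scan:
  Position 0 ('e'): no match needed
  Position 1 ('b'): no match needed
  Position 2 ('c'): matches sub[0] = 'c'
  Position 3 ('a'): no match needed
  Position 4 ('c'): matches sub[1] = 'c'
  Position 5 ('c'): no match needed
  Position 6 ('b'): matches sub[2] = 'b'
  Position 7 ('e'): no match needed
  Position 8 ('a'): matches sub[3] = 'a'
All 4 characters matched => is a subsequence

1


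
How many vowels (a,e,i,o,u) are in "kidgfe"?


Input: kidgfe
Checking each character:
  'k' at position 0: consonant
  'i' at position 1: vowel (running total: 1)
  'd' at position 2: consonant
  'g' at position 3: consonant
  'f' at position 4: consonant
  'e' at position 5: vowel (running total: 2)
Total vowels: 2

2


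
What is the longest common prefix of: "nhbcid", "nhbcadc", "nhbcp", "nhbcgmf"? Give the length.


Words: nhbcid, nhbcadc, nhbcp, nhbcgmf
  Position 0: all 'n' => match
  Position 1: all 'h' => match
  Position 2: all 'b' => match
  Position 3: all 'c' => match
  Position 4: ('i', 'a', 'p', 'g') => mismatch, stop
LCP = "nhbc" (length 4)

4


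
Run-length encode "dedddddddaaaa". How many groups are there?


Input: dedddddddaaaa
Scanning for consecutive runs:
  Group 1: 'd' x 1 (positions 0-0)
  Group 2: 'e' x 1 (positions 1-1)
  Group 3: 'd' x 7 (positions 2-8)
  Group 4: 'a' x 4 (positions 9-12)
Total groups: 4

4


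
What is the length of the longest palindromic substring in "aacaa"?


Input: "aacaa"
Checking substrings for palindromes:
  [0:5] "aacaa" (len 5) => palindrome
  [1:4] "aca" (len 3) => palindrome
  [0:2] "aa" (len 2) => palindrome
  [3:5] "aa" (len 2) => palindrome
Longest palindromic substring: "aacaa" with length 5

5


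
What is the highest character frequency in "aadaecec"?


Input: aadaecec
Character counts:
  'a': 3
  'c': 2
  'd': 1
  'e': 2
Maximum frequency: 3

3


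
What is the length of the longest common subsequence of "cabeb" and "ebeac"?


LCS of "cabeb" and "ebeac"
DP table:
           e    b    e    a    c
      0    0    0    0    0    0
  c   0    0    0    0    0    1
  a   0    0    0    0    1    1
  b   0    0    1    1    1    1
  e   0    1    1    2    2    2
  b   0    1    2    2    2    2
LCS length = dp[5][5] = 2

2


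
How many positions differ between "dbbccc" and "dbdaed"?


Comparing "dbbccc" and "dbdaed" position by position:
  Position 0: 'd' vs 'd' => same
  Position 1: 'b' vs 'b' => same
  Position 2: 'b' vs 'd' => DIFFER
  Position 3: 'c' vs 'a' => DIFFER
  Position 4: 'c' vs 'e' => DIFFER
  Position 5: 'c' vs 'd' => DIFFER
Positions that differ: 4

4


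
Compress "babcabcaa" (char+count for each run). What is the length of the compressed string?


Input: babcabcaa
Runs:
  'b' x 1 => "b1"
  'a' x 1 => "a1"
  'b' x 1 => "b1"
  'c' x 1 => "c1"
  'a' x 1 => "a1"
  'b' x 1 => "b1"
  'c' x 1 => "c1"
  'a' x 2 => "a2"
Compressed: "b1a1b1c1a1b1c1a2"
Compressed length: 16

16


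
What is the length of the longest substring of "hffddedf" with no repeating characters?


Input: "hffddedf"
Sliding window (track last position of each char):
  Position 0 ('h'): window [0,0] length 1 -- new best
  Position 1 ('f'): window [0,1] length 2 -- new best
  Position 2 ('f'): repeat (last at 1), move window start to 2
  Position 2 ('f'): window [2,2] length 1
  Position 3 ('d'): window [2,3] length 2
  Position 4 ('d'): repeat (last at 3), move window start to 4
  Position 4 ('d'): window [4,4] length 1
  Position 5 ('e'): window [4,5] length 2
  Position 6 ('d'): repeat (last at 4), move window start to 5
  Position 6 ('d'): window [5,6] length 2
  Position 7 ('f'): window [5,7] length 3 -- new best
Longest substring with no repeats: "edf" with length 3

3


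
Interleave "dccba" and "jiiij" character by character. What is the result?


Interleaving "dccba" and "jiiij":
  Position 0: 'd' from first, 'j' from second => "dj"
  Position 1: 'c' from first, 'i' from second => "ci"
  Position 2: 'c' from first, 'i' from second => "ci"
  Position 3: 'b' from first, 'i' from second => "bi"
  Position 4: 'a' from first, 'j' from second => "aj"
Result: djcicibiaj

djcicibiaj


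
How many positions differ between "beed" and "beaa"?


Comparing "beed" and "beaa" position by position:
  Position 0: 'b' vs 'b' => same
  Position 1: 'e' vs 'e' => same
  Position 2: 'e' vs 'a' => DIFFER
  Position 3: 'd' vs 'a' => DIFFER
Positions that differ: 2

2


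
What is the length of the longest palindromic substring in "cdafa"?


Input: "cdafa"
Checking substrings for palindromes:
  [2:5] "afa" (len 3) => palindrome
Longest palindromic substring: "afa" with length 3

3


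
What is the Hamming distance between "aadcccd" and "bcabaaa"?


Comparing "aadcccd" and "bcabaaa" position by position:
  Position 0: 'a' vs 'b' => differ
  Position 1: 'a' vs 'c' => differ
  Position 2: 'd' vs 'a' => differ
  Position 3: 'c' vs 'b' => differ
  Position 4: 'c' vs 'a' => differ
  Position 5: 'c' vs 'a' => differ
  Position 6: 'd' vs 'a' => differ
Total differences (Hamming distance): 7

7


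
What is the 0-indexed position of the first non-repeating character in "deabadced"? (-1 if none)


Input: deabadced
Character frequencies:
  'a': 2
  'b': 1
  'c': 1
  'd': 3
  'e': 2
Scanning left to right for freq == 1:
  Position 0 ('d'): freq=3, skip
  Position 1 ('e'): freq=2, skip
  Position 2 ('a'): freq=2, skip
  Position 3 ('b'): unique! => answer = 3

3


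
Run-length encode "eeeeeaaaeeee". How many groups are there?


Input: eeeeeaaaeeee
Scanning for consecutive runs:
  Group 1: 'e' x 5 (positions 0-4)
  Group 2: 'a' x 3 (positions 5-7)
  Group 3: 'e' x 4 (positions 8-11)
Total groups: 3

3


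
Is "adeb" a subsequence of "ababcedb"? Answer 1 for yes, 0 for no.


Check if "adeb" is a subsequence of "ababcedb"
Greedy scan:
  Position 0 ('a'): matches sub[0] = 'a'
  Position 1 ('b'): no match needed
  Position 2 ('a'): no match needed
  Position 3 ('b'): no match needed
  Position 4 ('c'): no match needed
  Position 5 ('e'): no match needed
  Position 6 ('d'): matches sub[1] = 'd'
  Position 7 ('b'): no match needed
Only matched 2/4 characters => not a subsequence

0


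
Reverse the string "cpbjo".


Input: cpbjo
Reading characters right to left:
  Position 4: 'o'
  Position 3: 'j'
  Position 2: 'b'
  Position 1: 'p'
  Position 0: 'c'
Reversed: ojbpc

ojbpc


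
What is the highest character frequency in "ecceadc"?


Input: ecceadc
Character counts:
  'a': 1
  'c': 3
  'd': 1
  'e': 2
Maximum frequency: 3

3


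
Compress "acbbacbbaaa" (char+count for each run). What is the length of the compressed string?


Input: acbbacbbaaa
Runs:
  'a' x 1 => "a1"
  'c' x 1 => "c1"
  'b' x 2 => "b2"
  'a' x 1 => "a1"
  'c' x 1 => "c1"
  'b' x 2 => "b2"
  'a' x 3 => "a3"
Compressed: "a1c1b2a1c1b2a3"
Compressed length: 14

14


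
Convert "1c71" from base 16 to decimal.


Input: "1c71" in base 16
Positional expansion:
  Digit '1' (value 1) x 16^3 = 4096
  Digit 'c' (value 12) x 16^2 = 3072
  Digit '7' (value 7) x 16^1 = 112
  Digit '1' (value 1) x 16^0 = 1
Sum = 7281

7281


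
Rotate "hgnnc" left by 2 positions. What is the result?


Input: "hgnnc", rotate left by 2
First 2 characters: "hg"
Remaining characters: "nnc"
Concatenate remaining + first: "nnc" + "hg" = "nnchg"

nnchg


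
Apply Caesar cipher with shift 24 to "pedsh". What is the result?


Caesar cipher: shift "pedsh" by 24
  'p' (pos 15) + 24 = pos 13 = 'n'
  'e' (pos 4) + 24 = pos 2 = 'c'
  'd' (pos 3) + 24 = pos 1 = 'b'
  's' (pos 18) + 24 = pos 16 = 'q'
  'h' (pos 7) + 24 = pos 5 = 'f'
Result: ncbqf

ncbqf


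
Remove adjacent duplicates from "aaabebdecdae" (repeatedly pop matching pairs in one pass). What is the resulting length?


Input: aaabebdecdae
Stack-based adjacent duplicate removal:
  Read 'a': push. Stack: a
  Read 'a': matches stack top 'a' => pop. Stack: (empty)
  Read 'a': push. Stack: a
  Read 'b': push. Stack: ab
  Read 'e': push. Stack: abe
  Read 'b': push. Stack: abeb
  Read 'd': push. Stack: abebd
  Read 'e': push. Stack: abebde
  Read 'c': push. Stack: abebdec
  Read 'd': push. Stack: abebdecd
  Read 'a': push. Stack: abebdecda
  Read 'e': push. Stack: abebdecdae
Final stack: "abebdecdae" (length 10)

10


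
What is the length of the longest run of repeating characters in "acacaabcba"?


Input: "acacaabcba"
Scanning for longest run:
  Position 1 ('c'): new char, reset run to 1
  Position 2 ('a'): new char, reset run to 1
  Position 3 ('c'): new char, reset run to 1
  Position 4 ('a'): new char, reset run to 1
  Position 5 ('a'): continues run of 'a', length=2
  Position 6 ('b'): new char, reset run to 1
  Position 7 ('c'): new char, reset run to 1
  Position 8 ('b'): new char, reset run to 1
  Position 9 ('a'): new char, reset run to 1
Longest run: 'a' with length 2

2


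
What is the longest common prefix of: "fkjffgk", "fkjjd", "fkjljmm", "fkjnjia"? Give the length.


Words: fkjffgk, fkjjd, fkjljmm, fkjnjia
  Position 0: all 'f' => match
  Position 1: all 'k' => match
  Position 2: all 'j' => match
  Position 3: ('f', 'j', 'l', 'n') => mismatch, stop
LCP = "fkj" (length 3)

3


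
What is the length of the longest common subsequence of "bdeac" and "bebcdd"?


LCS of "bdeac" and "bebcdd"
DP table:
           b    e    b    c    d    d
      0    0    0    0    0    0    0
  b   0    1    1    1    1    1    1
  d   0    1    1    1    1    2    2
  e   0    1    2    2    2    2    2
  a   0    1    2    2    2    2    2
  c   0    1    2    2    3    3    3
LCS length = dp[5][6] = 3

3


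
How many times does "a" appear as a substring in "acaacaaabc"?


Searching for "a" in "acaacaaabc"
Scanning each position:
  Position 0: "a" => MATCH
  Position 1: "c" => no
  Position 2: "a" => MATCH
  Position 3: "a" => MATCH
  Position 4: "c" => no
  Position 5: "a" => MATCH
  Position 6: "a" => MATCH
  Position 7: "a" => MATCH
  Position 8: "b" => no
  Position 9: "c" => no
Total occurrences: 6

6


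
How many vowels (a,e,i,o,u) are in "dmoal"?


Input: dmoal
Checking each character:
  'd' at position 0: consonant
  'm' at position 1: consonant
  'o' at position 2: vowel (running total: 1)
  'a' at position 3: vowel (running total: 2)
  'l' at position 4: consonant
Total vowels: 2

2


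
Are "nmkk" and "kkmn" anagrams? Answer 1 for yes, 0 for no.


Strings: "nmkk", "kkmn"
Sorted first:  kkmn
Sorted second: kkmn
Sorted forms match => anagrams

1


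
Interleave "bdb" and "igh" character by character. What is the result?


Interleaving "bdb" and "igh":
  Position 0: 'b' from first, 'i' from second => "bi"
  Position 1: 'd' from first, 'g' from second => "dg"
  Position 2: 'b' from first, 'h' from second => "bh"
Result: bidgbh

bidgbh


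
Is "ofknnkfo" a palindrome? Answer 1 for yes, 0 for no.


Input: ofknnkfo
Reversed: ofknnkfo
  Compare pos 0 ('o') with pos 7 ('o'): match
  Compare pos 1 ('f') with pos 6 ('f'): match
  Compare pos 2 ('k') with pos 5 ('k'): match
  Compare pos 3 ('n') with pos 4 ('n'): match
Result: palindrome

1


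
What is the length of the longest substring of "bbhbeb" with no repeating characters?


Input: "bbhbeb"
Sliding window (track last position of each char):
  Position 0 ('b'): window [0,0] length 1 -- new best
  Position 1 ('b'): repeat (last at 0), move window start to 1
  Position 1 ('b'): window [1,1] length 1
  Position 2 ('h'): window [1,2] length 2 -- new best
  Position 3 ('b'): repeat (last at 1), move window start to 2
  Position 3 ('b'): window [2,3] length 2
  Position 4 ('e'): window [2,4] length 3 -- new best
  Position 5 ('b'): repeat (last at 3), move window start to 4
  Position 5 ('b'): window [4,5] length 2
Longest substring with no repeats: "hbe" with length 3

3


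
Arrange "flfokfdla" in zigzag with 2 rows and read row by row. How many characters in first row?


Zigzag "flfokfdla" into 2 rows:
Placing characters:
  'f' => row 0
  'l' => row 1
  'f' => row 0
  'o' => row 1
  'k' => row 0
  'f' => row 1
  'd' => row 0
  'l' => row 1
  'a' => row 0
Rows:
  Row 0: "ffkda"
  Row 1: "lofl"
First row length: 5

5


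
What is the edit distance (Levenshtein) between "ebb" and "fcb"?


Computing edit distance: "ebb" -> "fcb"
DP table:
           f    c    b
      0    1    2    3
  e   1    1    2    3
  b   2    2    2    2
  b   3    3    3    2
Edit distance = dp[3][3] = 2

2


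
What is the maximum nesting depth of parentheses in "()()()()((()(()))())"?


Input: "()()()()((()(()))())"
Tracking depth:
  Position 0 '(': depth becomes 1
  Position 1 ')': depth becomes 0
  Position 2 '(': depth becomes 1
  Position 3 ')': depth becomes 0
  Position 4 '(': depth becomes 1
  Position 5 ')': depth becomes 0
  Position 6 '(': depth becomes 1
  Position 7 ')': depth becomes 0
  Position 8 '(': depth becomes 1
  Position 9 '(': depth becomes 2
  Position 10 '(': depth becomes 3
  Position 11 ')': depth becomes 2
  Position 12 '(': depth becomes 3
  Position 13 '(': depth becomes 4
  Position 14 ')': depth becomes 3
  Position 15 ')': depth becomes 2
  Position 16 ')': depth becomes 1
  Position 17 '(': depth becomes 2
  Position 18 ')': depth becomes 1
  Position 19 ')': depth becomes 0
Maximum depth reached: 4

4


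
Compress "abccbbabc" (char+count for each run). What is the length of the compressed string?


Input: abccbbabc
Runs:
  'a' x 1 => "a1"
  'b' x 1 => "b1"
  'c' x 2 => "c2"
  'b' x 2 => "b2"
  'a' x 1 => "a1"
  'b' x 1 => "b1"
  'c' x 1 => "c1"
Compressed: "a1b1c2b2a1b1c1"
Compressed length: 14

14


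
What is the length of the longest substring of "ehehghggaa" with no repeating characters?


Input: "ehehghggaa"
Sliding window (track last position of each char):
  Position 0 ('e'): window [0,0] length 1 -- new best
  Position 1 ('h'): window [0,1] length 2 -- new best
  Position 2 ('e'): repeat (last at 0), move window start to 1
  Position 2 ('e'): window [1,2] length 2
  Position 3 ('h'): repeat (last at 1), move window start to 2
  Position 3 ('h'): window [2,3] length 2
  Position 4 ('g'): window [2,4] length 3 -- new best
  Position 5 ('h'): repeat (last at 3), move window start to 4
  Position 5 ('h'): window [4,5] length 2
  Position 6 ('g'): repeat (last at 4), move window start to 5
  Position 6 ('g'): window [5,6] length 2
  Position 7 ('g'): repeat (last at 6), move window start to 7
  Position 7 ('g'): window [7,7] length 1
  Position 8 ('a'): window [7,8] length 2
  Position 9 ('a'): repeat (last at 8), move window start to 9
  Position 9 ('a'): window [9,9] length 1
Longest substring with no repeats: "ehg" with length 3

3


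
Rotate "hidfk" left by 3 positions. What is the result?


Input: "hidfk", rotate left by 3
First 3 characters: "hid"
Remaining characters: "fk"
Concatenate remaining + first: "fk" + "hid" = "fkhid"

fkhid


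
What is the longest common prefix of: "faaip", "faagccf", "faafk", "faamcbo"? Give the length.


Words: faaip, faagccf, faafk, faamcbo
  Position 0: all 'f' => match
  Position 1: all 'a' => match
  Position 2: all 'a' => match
  Position 3: ('i', 'g', 'f', 'm') => mismatch, stop
LCP = "faa" (length 3)

3


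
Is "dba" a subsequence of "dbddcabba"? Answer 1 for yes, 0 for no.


Check if "dba" is a subsequence of "dbddcabba"
Greedy scan:
  Position 0 ('d'): matches sub[0] = 'd'
  Position 1 ('b'): matches sub[1] = 'b'
  Position 2 ('d'): no match needed
  Position 3 ('d'): no match needed
  Position 4 ('c'): no match needed
  Position 5 ('a'): matches sub[2] = 'a'
  Position 6 ('b'): no match needed
  Position 7 ('b'): no match needed
  Position 8 ('a'): no match needed
All 3 characters matched => is a subsequence

1


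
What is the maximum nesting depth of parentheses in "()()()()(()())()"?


Input: "()()()()(()())()"
Tracking depth:
  Position 0 '(': depth becomes 1
  Position 1 ')': depth becomes 0
  Position 2 '(': depth becomes 1
  Position 3 ')': depth becomes 0
  Position 4 '(': depth becomes 1
  Position 5 ')': depth becomes 0
  Position 6 '(': depth becomes 1
  Position 7 ')': depth becomes 0
  Position 8 '(': depth becomes 1
  Position 9 '(': depth becomes 2
  Position 10 ')': depth becomes 1
  Position 11 '(': depth becomes 2
  Position 12 ')': depth becomes 1
  Position 13 ')': depth becomes 0
  Position 14 '(': depth becomes 1
  Position 15 ')': depth becomes 0
Maximum depth reached: 2

2


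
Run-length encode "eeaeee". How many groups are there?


Input: eeaeee
Scanning for consecutive runs:
  Group 1: 'e' x 2 (positions 0-1)
  Group 2: 'a' x 1 (positions 2-2)
  Group 3: 'e' x 3 (positions 3-5)
Total groups: 3

3


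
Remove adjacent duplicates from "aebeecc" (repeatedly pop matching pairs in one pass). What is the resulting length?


Input: aebeecc
Stack-based adjacent duplicate removal:
  Read 'a': push. Stack: a
  Read 'e': push. Stack: ae
  Read 'b': push. Stack: aeb
  Read 'e': push. Stack: aebe
  Read 'e': matches stack top 'e' => pop. Stack: aeb
  Read 'c': push. Stack: aebc
  Read 'c': matches stack top 'c' => pop. Stack: aeb
Final stack: "aeb" (length 3)

3


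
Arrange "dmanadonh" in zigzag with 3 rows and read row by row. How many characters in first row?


Zigzag "dmanadonh" into 3 rows:
Placing characters:
  'd' => row 0
  'm' => row 1
  'a' => row 2
  'n' => row 1
  'a' => row 0
  'd' => row 1
  'o' => row 2
  'n' => row 1
  'h' => row 0
Rows:
  Row 0: "dah"
  Row 1: "mndn"
  Row 2: "ao"
First row length: 3

3


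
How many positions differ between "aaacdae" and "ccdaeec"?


Comparing "aaacdae" and "ccdaeec" position by position:
  Position 0: 'a' vs 'c' => DIFFER
  Position 1: 'a' vs 'c' => DIFFER
  Position 2: 'a' vs 'd' => DIFFER
  Position 3: 'c' vs 'a' => DIFFER
  Position 4: 'd' vs 'e' => DIFFER
  Position 5: 'a' vs 'e' => DIFFER
  Position 6: 'e' vs 'c' => DIFFER
Positions that differ: 7

7


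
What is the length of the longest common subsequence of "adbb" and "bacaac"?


LCS of "adbb" and "bacaac"
DP table:
           b    a    c    a    a    c
      0    0    0    0    0    0    0
  a   0    0    1    1    1    1    1
  d   0    0    1    1    1    1    1
  b   0    1    1    1    1    1    1
  b   0    1    1    1    1    1    1
LCS length = dp[4][6] = 1

1


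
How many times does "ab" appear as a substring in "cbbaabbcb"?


Searching for "ab" in "cbbaabbcb"
Scanning each position:
  Position 0: "cb" => no
  Position 1: "bb" => no
  Position 2: "ba" => no
  Position 3: "aa" => no
  Position 4: "ab" => MATCH
  Position 5: "bb" => no
  Position 6: "bc" => no
  Position 7: "cb" => no
Total occurrences: 1

1


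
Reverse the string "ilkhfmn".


Input: ilkhfmn
Reading characters right to left:
  Position 6: 'n'
  Position 5: 'm'
  Position 4: 'f'
  Position 3: 'h'
  Position 2: 'k'
  Position 1: 'l'
  Position 0: 'i'
Reversed: nmfhkli

nmfhkli


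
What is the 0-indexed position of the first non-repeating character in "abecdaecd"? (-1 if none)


Input: abecdaecd
Character frequencies:
  'a': 2
  'b': 1
  'c': 2
  'd': 2
  'e': 2
Scanning left to right for freq == 1:
  Position 0 ('a'): freq=2, skip
  Position 1 ('b'): unique! => answer = 1

1


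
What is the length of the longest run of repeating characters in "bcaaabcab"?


Input: "bcaaabcab"
Scanning for longest run:
  Position 1 ('c'): new char, reset run to 1
  Position 2 ('a'): new char, reset run to 1
  Position 3 ('a'): continues run of 'a', length=2
  Position 4 ('a'): continues run of 'a', length=3
  Position 5 ('b'): new char, reset run to 1
  Position 6 ('c'): new char, reset run to 1
  Position 7 ('a'): new char, reset run to 1
  Position 8 ('b'): new char, reset run to 1
Longest run: 'a' with length 3

3
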